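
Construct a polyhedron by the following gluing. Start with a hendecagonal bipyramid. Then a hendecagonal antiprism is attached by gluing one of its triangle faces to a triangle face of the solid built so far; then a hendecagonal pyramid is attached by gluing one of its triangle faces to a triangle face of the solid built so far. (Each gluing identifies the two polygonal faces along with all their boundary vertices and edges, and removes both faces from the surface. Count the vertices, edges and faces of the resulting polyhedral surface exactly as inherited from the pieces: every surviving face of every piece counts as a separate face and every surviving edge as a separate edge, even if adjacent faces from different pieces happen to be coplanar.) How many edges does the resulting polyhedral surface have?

A hendecagonal bipyramid: V=13, E=33, F=22.
Attach a hendecagonal antiprism (V=22, E=44, F=24) along a 3-gon: merge 3 vertices and 3 edges, delete both glued faces → V=32, E=74, F=44.
Attach a hendecagonal pyramid (V=12, E=22, F=12) along a 3-gon: merge 3 vertices and 3 edges, delete both glued faces → V=41, E=93, F=54.
Check: V − E + F = 41 − 93 + 54 = 2.

93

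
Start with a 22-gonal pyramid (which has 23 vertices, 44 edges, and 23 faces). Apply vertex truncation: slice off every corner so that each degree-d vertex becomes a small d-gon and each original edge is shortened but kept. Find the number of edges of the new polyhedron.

Truncation replaces each original edge-end by a new vertex, so V′ = 2E = 88.
Each original edge survives, and each old vertex of degree d contributes d new edges; summing degrees gives Σd = 2E, so E′ = E + 2E = 3E = 132.
Each original face survives and each original vertex becomes one new face: F′ = F + V = 46.

132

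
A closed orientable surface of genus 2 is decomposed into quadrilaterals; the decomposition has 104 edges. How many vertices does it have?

χ = 2 − 2·2 = -2, and every face is a square so 4F = 2E.
F = 2E/4 = 52. Then V = -2 + E − F = -2 + 104 − 52 = 50.

50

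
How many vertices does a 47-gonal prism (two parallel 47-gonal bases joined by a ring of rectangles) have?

A prism on an n-gon has two n-gon bases and n rectangular sides: V = 2·47 = 94, E = 3·47 = 141, F = 47 + 2 = 49.

94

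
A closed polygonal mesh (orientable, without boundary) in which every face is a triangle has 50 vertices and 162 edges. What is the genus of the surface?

Every face is a triangle and each edge borders two faces, so 3F = 2·162, giving F = 108.
χ = V − E + F = 50 − 162 + 108 = -4.
For a closed orientable surface χ = 2 − 2g, so g = (2 − (-4))/2 = 3.

3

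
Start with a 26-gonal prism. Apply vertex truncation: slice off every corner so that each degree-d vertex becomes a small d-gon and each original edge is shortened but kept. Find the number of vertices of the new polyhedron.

156

The base solid has V = 52, E = 78, F = 28.
Truncation replaces each original edge-end by a new vertex, so V′ = 2E = 156.
Each original edge survives, and each old vertex of degree d contributes d new edges; summing degrees gives Σd = 2E, so E′ = E + 2E = 3E = 234.
Each original face survives and each original vertex becomes one new face: F′ = F + V = 80.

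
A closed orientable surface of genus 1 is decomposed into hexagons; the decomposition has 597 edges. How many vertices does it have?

χ = 2 − 2·1 = 0, and every face is a hexagon so 6F = 2E.
F = 2E/6 = 199. Then V = 0 + E − F = 0 + 597 − 199 = 398.

398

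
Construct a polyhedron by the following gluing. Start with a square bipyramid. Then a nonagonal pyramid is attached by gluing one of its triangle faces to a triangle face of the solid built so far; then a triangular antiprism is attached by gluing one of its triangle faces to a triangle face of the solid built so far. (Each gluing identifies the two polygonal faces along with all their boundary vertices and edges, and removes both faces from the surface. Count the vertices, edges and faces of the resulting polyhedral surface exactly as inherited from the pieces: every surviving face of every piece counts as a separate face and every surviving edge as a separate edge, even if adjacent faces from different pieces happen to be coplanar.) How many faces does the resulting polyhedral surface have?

22

A square bipyramid: V=6, E=12, F=8.
Attach a nonagonal pyramid (V=10, E=18, F=10) along a 3-gon: merge 3 vertices and 3 edges, delete both glued faces → V=13, E=27, F=16.
Attach a triangular antiprism (V=6, E=12, F=8) along a 3-gon: merge 3 vertices and 3 edges, delete both glued faces → V=16, E=36, F=22.
Check: V − E + F = 16 − 36 + 22 = 2.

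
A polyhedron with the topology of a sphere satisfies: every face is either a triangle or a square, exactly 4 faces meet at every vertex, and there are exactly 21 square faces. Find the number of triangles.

Let x be the number of triangles; then F = 21 + x.
Edge–face incidences: 2E = 4·21 + 3·x = 84 + 3x.
Every vertex has degree 4, so 4V = 2E.
Euler: V − E + F = 2 ⇒ (2E)/4 − E + (21 + x) = 2.
Multiply by 8: 2·(2E) − 4·(2E) + 8·(21 + x) = 16, i.e. 168 + 8x − 2·(84 + 3x) = 16.
Collecting terms: 2x = 16, so x = 8.
Then 2E = 84 + 3·8 = 108, so E = 54, V = 2E/4 = 27, F = 21 + 8 = 29.

8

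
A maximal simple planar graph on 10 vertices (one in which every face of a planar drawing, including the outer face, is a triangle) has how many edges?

24

In a plane triangulation 3F = 2E and V − E + F = 2, so E = 3V − 6 = 3·10 − 6 = 24.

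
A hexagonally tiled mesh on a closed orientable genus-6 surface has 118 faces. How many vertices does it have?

χ = 2 − 2·6 = -10, and every face is a hexagon so 6F = 2E.
E = 6·118/2 = 354. Then V = -10 + E − F = -10 + 354 − 118 = 226.

226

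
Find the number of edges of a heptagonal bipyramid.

21

A bipyramid over an n-gon has 2n triangular faces and n + 2 vertices: V = 7 + 2 = 9, E = 3·7 = 21, F = 2·7 = 14.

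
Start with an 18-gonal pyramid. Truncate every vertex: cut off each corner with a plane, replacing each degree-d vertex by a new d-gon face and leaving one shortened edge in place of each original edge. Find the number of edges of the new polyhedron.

108

The base solid has V = 19, E = 36, F = 19.
Truncation replaces each original edge-end by a new vertex, so V′ = 2E = 72.
Each original edge survives, and each old vertex of degree d contributes d new edges; summing degrees gives Σd = 2E, so E′ = E + 2E = 3E = 108.
Each original face survives and each original vertex becomes one new face: F′ = F + V = 38.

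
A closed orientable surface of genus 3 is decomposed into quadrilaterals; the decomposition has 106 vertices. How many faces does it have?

110

χ = 2 − 2·3 = -4, and every face is a square so 4F = 2E.
V − E + F = -4 with E = 4F/2 gives 106 − (4/2 − 1)·F = -4, so F = 110 and E = 220.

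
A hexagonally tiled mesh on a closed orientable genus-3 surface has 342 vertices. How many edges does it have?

χ = 2 − 2·3 = -4, and every face is a hexagon so 6F = 2E.
V − E + F = -4 with E = 6F/2 gives 342 − (6/2 − 1)·F = -4, so F = 173 and E = 519.

519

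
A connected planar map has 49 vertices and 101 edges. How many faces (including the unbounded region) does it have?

Euler's formula for a connected plane graph: V − E + F = 2, so F = 2 − 49 + 101 = 54.

54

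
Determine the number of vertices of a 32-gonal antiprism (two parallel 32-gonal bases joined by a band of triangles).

An antiprism on an n-gon has two n-gon caps and 2n triangles: V = 2·32 = 64, E = 4·32 = 128, F = 2·32 + 2 = 66.

64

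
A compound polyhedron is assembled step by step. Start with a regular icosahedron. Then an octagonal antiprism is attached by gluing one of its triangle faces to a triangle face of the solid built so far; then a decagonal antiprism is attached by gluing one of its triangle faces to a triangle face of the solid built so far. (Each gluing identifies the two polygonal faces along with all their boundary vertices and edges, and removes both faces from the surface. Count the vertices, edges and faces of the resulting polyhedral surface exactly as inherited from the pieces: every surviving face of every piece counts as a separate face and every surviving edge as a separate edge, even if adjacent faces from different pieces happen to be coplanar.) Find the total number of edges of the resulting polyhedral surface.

96

A regular icosahedron: V=12, E=30, F=20.
Attach an octagonal antiprism (V=16, E=32, F=18) along a 3-gon: merge 3 vertices and 3 edges, delete both glued faces → V=25, E=59, F=36.
Attach a decagonal antiprism (V=20, E=40, F=22) along a 3-gon: merge 3 vertices and 3 edges, delete both glued faces → V=42, E=96, F=56.
Check: V − E + F = 42 − 96 + 56 = 2.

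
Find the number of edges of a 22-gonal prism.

66

A prism on an n-gon has two n-gon bases and n rectangular sides: V = 2·22 = 44, E = 3·22 = 66, F = 22 + 2 = 24.
Check: V − E + F = 44 − 66 + 24 = 2.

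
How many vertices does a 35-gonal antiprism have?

70

An antiprism on an n-gon has two n-gon caps and 2n triangles: V = 2·35 = 70, E = 4·35 = 140, F = 2·35 + 2 = 72.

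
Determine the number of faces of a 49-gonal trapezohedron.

98

The n-trapezohedron (dual of the n-antiprism) has V = 2·49 + 2 = 100, E = 4·49 = 196, F = 2·49 = 98.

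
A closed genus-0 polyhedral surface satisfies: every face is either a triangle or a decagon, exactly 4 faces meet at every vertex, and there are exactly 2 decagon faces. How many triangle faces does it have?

20

Let x be the number of triangles; then F = 2 + x.
Edge–face incidences: 2E = 10·2 + 3·x = 20 + 3x.
Every vertex has degree 4, so 4V = 2E.
Euler: V − E + F = 2 ⇒ (2E)/4 − E + (2 + x) = 2.
Multiply by 8: 2·(2E) − 4·(2E) + 8·(2 + x) = 16, i.e. 16 + 8x − 2·(20 + 3x) = 16.
Collecting terms: 2x − 24 = 16, so 2x = 40, so x = 20.
Then 2E = 20 + 3·20 = 80, so E = 40, V = 2E/4 = 20, F = 2 + 20 = 22.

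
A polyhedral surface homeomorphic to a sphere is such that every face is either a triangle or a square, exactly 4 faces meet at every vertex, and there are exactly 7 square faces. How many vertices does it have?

13

Let x be the number of triangles; then F = 7 + x.
Edge–face incidences: 2E = 4·7 + 3·x = 28 + 3x.
Every vertex has degree 4, so 4V = 2E.
Euler: V − E + F = 2 ⇒ (2E)/4 − E + (7 + x) = 2.
Multiply by 8: 2·(2E) − 4·(2E) + 8·(7 + x) = 16, i.e. 56 + 8x − 2·(28 + 3x) = 16.
Collecting terms: 2x = 16, so x = 8.
Then 2E = 28 + 3·8 = 52, so E = 26, V = 2E/4 = 13, F = 7 + 8 = 15.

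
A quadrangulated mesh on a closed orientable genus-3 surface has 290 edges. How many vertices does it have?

141

χ = 2 − 2·3 = -4, and every face is a square so 4F = 2E.
F = 2E/4 = 145. Then V = -4 + E − F = -4 + 290 − 145 = 141.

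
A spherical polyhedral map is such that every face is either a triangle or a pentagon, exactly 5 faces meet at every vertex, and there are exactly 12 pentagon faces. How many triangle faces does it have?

80

Let x be the number of triangles; then F = 12 + x.
Edge–face incidences: 2E = 5·12 + 3·x = 60 + 3x.
Every vertex has degree 5, so 5V = 2E.
Euler: V − E + F = 2 ⇒ (2E)/5 − E + (12 + x) = 2.
Multiply by 10: 2·(2E) − 5·(2E) + 10·(12 + x) = 20, i.e. 120 + 10x − 3·(60 + 3x) = 20.
Collecting terms: x − 60 = 20, so x = 80.
Then 2E = 60 + 3·80 = 300, so E = 150, V = 2E/5 = 60, F = 12 + 80 = 92.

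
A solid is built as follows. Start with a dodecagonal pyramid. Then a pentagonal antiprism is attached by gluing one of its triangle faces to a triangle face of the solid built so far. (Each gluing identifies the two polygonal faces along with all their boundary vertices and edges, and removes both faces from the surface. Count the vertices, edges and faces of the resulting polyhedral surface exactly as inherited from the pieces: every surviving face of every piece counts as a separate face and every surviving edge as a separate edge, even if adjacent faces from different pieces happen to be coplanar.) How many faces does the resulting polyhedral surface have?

23

A dodecagonal pyramid: V=13, E=24, F=13.
Attach a pentagonal antiprism (V=10, E=20, F=12) along a 3-gon: merge 3 vertices and 3 edges, delete both glued faces → V=20, E=41, F=23.
Check: V − E + F = 20 − 41 + 23 = 2.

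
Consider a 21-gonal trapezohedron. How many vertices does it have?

44

The n-trapezohedron (dual of the n-antiprism) has V = 2·21 + 2 = 44, E = 4·21 = 84, F = 2·21 = 42.
Check: V − E + F = 44 − 84 + 42 = 2.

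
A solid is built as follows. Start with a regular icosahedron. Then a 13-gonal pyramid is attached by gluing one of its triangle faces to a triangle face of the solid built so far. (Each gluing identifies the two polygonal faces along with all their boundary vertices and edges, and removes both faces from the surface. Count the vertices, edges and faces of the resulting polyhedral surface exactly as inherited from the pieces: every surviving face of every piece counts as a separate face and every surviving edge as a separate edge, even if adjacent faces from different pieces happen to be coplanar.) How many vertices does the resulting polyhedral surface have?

A regular icosahedron: V=12, E=30, F=20.
Attach a 13-gonal pyramid (V=14, E=26, F=14) along a 3-gon: merge 3 vertices and 3 edges, delete both glued faces → V=23, E=53, F=32.
Check: V − E + F = 23 − 53 + 32 = 2.

23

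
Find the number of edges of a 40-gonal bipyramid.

120

A bipyramid over an n-gon has 2n triangular faces and n + 2 vertices: V = 40 + 2 = 42, E = 3·40 = 120, F = 2·40 = 80.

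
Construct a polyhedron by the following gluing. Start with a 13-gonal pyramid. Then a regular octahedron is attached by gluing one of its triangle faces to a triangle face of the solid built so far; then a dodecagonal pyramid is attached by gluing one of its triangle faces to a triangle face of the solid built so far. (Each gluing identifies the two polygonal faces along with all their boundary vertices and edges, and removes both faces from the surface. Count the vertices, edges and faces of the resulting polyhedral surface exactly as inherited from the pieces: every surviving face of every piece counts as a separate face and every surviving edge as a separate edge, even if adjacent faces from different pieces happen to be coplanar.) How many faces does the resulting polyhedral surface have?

31

A 13-gonal pyramid: V=14, E=26, F=14.
Attach a regular octahedron (V=6, E=12, F=8) along a 3-gon: merge 3 vertices and 3 edges, delete both glued faces → V=17, E=35, F=20.
Attach a dodecagonal pyramid (V=13, E=24, F=13) along a 3-gon: merge 3 vertices and 3 edges, delete both glued faces → V=27, E=56, F=31.
Check: V − E + F = 27 − 56 + 31 = 2.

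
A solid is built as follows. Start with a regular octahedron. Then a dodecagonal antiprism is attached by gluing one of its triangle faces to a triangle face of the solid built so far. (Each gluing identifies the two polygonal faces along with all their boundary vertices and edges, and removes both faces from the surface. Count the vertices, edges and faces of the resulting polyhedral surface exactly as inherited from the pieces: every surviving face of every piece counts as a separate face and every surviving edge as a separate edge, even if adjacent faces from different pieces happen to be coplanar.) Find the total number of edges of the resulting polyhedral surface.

A regular octahedron: V=6, E=12, F=8.
Attach a dodecagonal antiprism (V=24, E=48, F=26) along a 3-gon: merge 3 vertices and 3 edges, delete both glued faces → V=27, E=57, F=32.
Check: V − E + F = 27 − 57 + 32 = 2.

57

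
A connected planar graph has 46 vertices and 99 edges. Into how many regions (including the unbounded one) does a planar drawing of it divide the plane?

55

Euler's formula for a connected plane graph: V − E + F = 2, so F = 2 − 46 + 99 = 55.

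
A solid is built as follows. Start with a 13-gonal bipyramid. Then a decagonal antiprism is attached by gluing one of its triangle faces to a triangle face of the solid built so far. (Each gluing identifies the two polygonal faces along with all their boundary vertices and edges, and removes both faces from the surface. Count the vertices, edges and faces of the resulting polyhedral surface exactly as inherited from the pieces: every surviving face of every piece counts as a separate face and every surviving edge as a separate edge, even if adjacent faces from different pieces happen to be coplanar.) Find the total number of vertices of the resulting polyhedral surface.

32

A 13-gonal bipyramid: V=15, E=39, F=26.
Attach a decagonal antiprism (V=20, E=40, F=22) along a 3-gon: merge 3 vertices and 3 edges, delete both glued faces → V=32, E=76, F=46.
Check: V − E + F = 32 − 76 + 46 = 2.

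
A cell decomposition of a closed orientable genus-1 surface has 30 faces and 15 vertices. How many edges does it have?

45

For a closed orientable surface of genus 1, χ = 2 − 2·1 = 0.
E = V + F − (0) = 15 + 30 − (0) = 45.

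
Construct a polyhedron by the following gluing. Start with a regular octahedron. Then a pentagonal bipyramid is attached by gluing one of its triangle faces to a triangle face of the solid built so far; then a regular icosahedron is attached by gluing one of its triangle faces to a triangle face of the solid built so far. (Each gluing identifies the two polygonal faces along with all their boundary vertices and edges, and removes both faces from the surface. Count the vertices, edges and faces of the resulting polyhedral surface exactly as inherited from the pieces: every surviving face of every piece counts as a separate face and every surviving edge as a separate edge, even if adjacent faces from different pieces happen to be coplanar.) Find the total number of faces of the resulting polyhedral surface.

A regular octahedron: V=6, E=12, F=8.
Attach a pentagonal bipyramid (V=7, E=15, F=10) along a 3-gon: merge 3 vertices and 3 edges, delete both glued faces → V=10, E=24, F=16.
Attach a regular icosahedron (V=12, E=30, F=20) along a 3-gon: merge 3 vertices and 3 edges, delete both glued faces → V=19, E=51, F=34.
Check: V − E + F = 19 − 51 + 34 = 2.

34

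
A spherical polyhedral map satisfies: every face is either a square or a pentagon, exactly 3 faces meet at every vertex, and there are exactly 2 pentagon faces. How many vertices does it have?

10

Let x be the number of squares; then F = 2 + x.
Edge–face incidences: 2E = 5·2 + 4·x = 10 + 4x.
Every vertex has degree 3, so 3V = 2E.
Euler: V − E + F = 2 ⇒ (2E)/3 − E + (2 + x) = 2.
Multiply by 6: 2·(2E) − 3·(2E) + 6·(2 + x) = 12, i.e. 12 + 6x − (10 + 4x) = 12.
Collecting terms: 2x + 2 = 12, so 2x = 10, so x = 5.
Then 2E = 10 + 4·5 = 30, so E = 15, V = 2E/3 = 10, F = 2 + 5 = 7.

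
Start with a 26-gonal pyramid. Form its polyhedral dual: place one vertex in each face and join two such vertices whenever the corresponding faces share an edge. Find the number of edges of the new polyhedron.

52

The base solid has V = 27, E = 52, F = 27.
The dual swaps V and F and preserves E: V′ = F = 27, E′ = E = 52, F′ = V = 27.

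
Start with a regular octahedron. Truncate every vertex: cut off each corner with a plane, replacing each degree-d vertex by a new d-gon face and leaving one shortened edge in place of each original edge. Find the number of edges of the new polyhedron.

The base solid has V = 6, E = 12, F = 8.
Truncation replaces each original edge-end by a new vertex, so V′ = 2E = 24.
Each original edge survives, and each old vertex of degree d contributes d new edges; summing degrees gives Σd = 2E, so E′ = E + 2E = 3E = 36.
Each original face survives and each original vertex becomes one new face: F′ = F + V = 14.

36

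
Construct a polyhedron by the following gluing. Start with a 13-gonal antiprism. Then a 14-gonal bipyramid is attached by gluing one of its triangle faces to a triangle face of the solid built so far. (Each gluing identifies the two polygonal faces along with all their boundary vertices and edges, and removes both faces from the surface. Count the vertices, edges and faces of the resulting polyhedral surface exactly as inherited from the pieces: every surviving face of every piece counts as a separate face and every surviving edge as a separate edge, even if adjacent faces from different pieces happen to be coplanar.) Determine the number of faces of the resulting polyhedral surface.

54

A 13-gonal antiprism: V=26, E=52, F=28.
Attach a 14-gonal bipyramid (V=16, E=42, F=28) along a 3-gon: merge 3 vertices and 3 edges, delete both glued faces → V=39, E=91, F=54.
Check: V − E + F = 39 − 91 + 54 = 2.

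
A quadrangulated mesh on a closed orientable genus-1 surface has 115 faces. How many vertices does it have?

χ = 2 − 2·1 = 0, and every face is a square so 4F = 2E.
E = 4·115/2 = 230. Then V = 0 + E − F = 0 + 230 − 115 = 115.

115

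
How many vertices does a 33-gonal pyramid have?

34

A pyramid on an n-gon base has one n-gon and n triangles: V = 33 + 1 = 34, E = 2·33 = 66, F = 33 + 1 = 34.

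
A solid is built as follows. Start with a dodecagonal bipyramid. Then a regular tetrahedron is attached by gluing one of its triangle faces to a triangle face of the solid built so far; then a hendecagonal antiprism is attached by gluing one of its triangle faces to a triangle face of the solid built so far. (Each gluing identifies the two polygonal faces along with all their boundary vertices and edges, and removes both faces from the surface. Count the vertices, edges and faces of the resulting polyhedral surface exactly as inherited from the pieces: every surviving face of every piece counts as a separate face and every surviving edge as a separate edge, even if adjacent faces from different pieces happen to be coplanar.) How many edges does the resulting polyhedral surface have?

80

A dodecagonal bipyramid: V=14, E=36, F=24.
Attach a regular tetrahedron (V=4, E=6, F=4) along a 3-gon: merge 3 vertices and 3 edges, delete both glued faces → V=15, E=39, F=26.
Attach a hendecagonal antiprism (V=22, E=44, F=24) along a 3-gon: merge 3 vertices and 3 edges, delete both glued faces → V=34, E=80, F=48.
Check: V − E + F = 34 − 80 + 48 = 2.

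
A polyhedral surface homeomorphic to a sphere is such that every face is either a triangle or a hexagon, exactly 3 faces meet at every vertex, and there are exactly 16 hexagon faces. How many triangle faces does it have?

4

Let x be the number of triangles; then F = 16 + x.
Edge–face incidences: 2E = 6·16 + 3·x = 96 + 3x.
Every vertex has degree 3, so 3V = 2E.
Euler: V − E + F = 2 ⇒ (2E)/3 − E + (16 + x) = 2.
Multiply by 6: 2·(2E) − 3·(2E) + 6·(16 + x) = 12, i.e. 96 + 6x − (96 + 3x) = 12.
Collecting terms: 3x = 12, so x = 4.
Then 2E = 96 + 3·4 = 108, so E = 54, V = 2E/3 = 36, F = 16 + 4 = 20.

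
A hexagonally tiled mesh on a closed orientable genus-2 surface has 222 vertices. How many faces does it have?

χ = 2 − 2·2 = -2, and every face is a hexagon so 6F = 2E.
V − E + F = -2 with E = 6F/2 gives 222 − (6/2 − 1)·F = -2, so F = 112 and E = 336.

112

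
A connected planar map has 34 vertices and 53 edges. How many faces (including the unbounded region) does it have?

21

Euler's formula for a connected plane graph: V − E + F = 2, so F = 2 − 34 + 53 = 21.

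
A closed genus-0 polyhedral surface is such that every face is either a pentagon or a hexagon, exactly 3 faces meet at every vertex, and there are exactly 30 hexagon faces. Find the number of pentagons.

12

Let x be the number of pentagons; then F = 30 + x.
Edge–face incidences: 2E = 6·30 + 5·x = 180 + 5x.
Every vertex has degree 3, so 3V = 2E.
Euler: V − E + F = 2 ⇒ (2E)/3 − E + (30 + x) = 2.
Multiply by 6: 2·(2E) − 3·(2E) + 6·(30 + x) = 12, i.e. 180 + 6x − (180 + 5x) = 12.
Collecting terms: x = 12.
Then 2E = 180 + 5·12 = 240, so E = 120, V = 2E/3 = 80, F = 30 + 12 = 42.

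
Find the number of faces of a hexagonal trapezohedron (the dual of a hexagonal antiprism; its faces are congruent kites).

The n-trapezohedron (dual of the n-antiprism) has V = 2·6 + 2 = 14, E = 4·6 = 24, F = 2·6 = 12.

12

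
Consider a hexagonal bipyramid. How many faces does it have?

A bipyramid over an n-gon has 2n triangular faces and n + 2 vertices: V = 6 + 2 = 8, E = 3·6 = 18, F = 2·6 = 12.

12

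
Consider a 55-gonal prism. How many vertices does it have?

A prism on an n-gon has two n-gon bases and n rectangular sides: V = 2·55 = 110, E = 3·55 = 165, F = 55 + 2 = 57.

110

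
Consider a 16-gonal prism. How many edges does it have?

48

A prism on an n-gon has two n-gon bases and n rectangular sides: V = 2·16 = 32, E = 3·16 = 48, F = 16 + 2 = 18.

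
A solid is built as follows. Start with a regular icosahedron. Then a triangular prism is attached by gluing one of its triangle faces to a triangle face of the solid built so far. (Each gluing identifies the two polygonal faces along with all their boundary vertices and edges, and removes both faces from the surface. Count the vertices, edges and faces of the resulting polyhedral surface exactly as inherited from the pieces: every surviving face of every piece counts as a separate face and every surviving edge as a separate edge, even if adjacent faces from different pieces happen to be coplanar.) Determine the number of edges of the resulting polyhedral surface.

A regular icosahedron: V=12, E=30, F=20.
Attach a triangular prism (V=6, E=9, F=5) along a 3-gon: merge 3 vertices and 3 edges, delete both glued faces → V=15, E=36, F=23.
Check: V − E + F = 15 − 36 + 23 = 2.

36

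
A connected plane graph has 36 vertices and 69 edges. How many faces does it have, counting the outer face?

35

Euler's formula for a connected plane graph: V − E + F = 2, so F = 2 − 36 + 69 = 35.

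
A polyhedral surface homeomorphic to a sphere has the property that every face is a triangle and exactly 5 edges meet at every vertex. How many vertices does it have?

Each face has 3 edges and each edge borders two faces, so 2E = 3F.
Each vertex has degree 5, so 5V = 2E and hence V = 3F/5.
Euler: V − E + F = 2 ⇒ (3F/5) − (3F/2) + F = 2.
Multiply by 10: (6 − 15 + 10)F = 20, i.e. 1F = 20.
So F = 20, E = 3·20/2 = 30, V = 3·20/5 = 12.

12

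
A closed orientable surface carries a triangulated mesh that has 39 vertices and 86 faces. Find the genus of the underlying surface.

Every face is a triangle, so 2E = 3·86 = 258, giving E = 129.
χ = V − E + F = 39 − 129 + 86 = -4.
For a closed orientable surface χ = 2 − 2g, so g = (2 − (-4))/2 = 3.

3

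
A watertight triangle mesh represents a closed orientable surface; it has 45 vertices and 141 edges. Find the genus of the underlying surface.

Every face is a triangle and each edge borders two faces, so 3F = 2·141, giving F = 94.
χ = V − E + F = 45 − 141 + 94 = -2.
For a closed orientable surface χ = 2 − 2g, so g = (2 − (-2))/2 = 2.

2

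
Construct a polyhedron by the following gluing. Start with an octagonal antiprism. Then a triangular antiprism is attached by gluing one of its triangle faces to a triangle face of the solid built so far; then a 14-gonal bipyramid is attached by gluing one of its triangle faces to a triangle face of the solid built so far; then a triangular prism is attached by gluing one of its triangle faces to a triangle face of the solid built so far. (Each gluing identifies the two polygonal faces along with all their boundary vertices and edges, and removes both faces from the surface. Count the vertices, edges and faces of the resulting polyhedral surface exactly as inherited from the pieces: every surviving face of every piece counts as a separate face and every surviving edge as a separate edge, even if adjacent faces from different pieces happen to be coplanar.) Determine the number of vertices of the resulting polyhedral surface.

35

An octagonal antiprism: V=16, E=32, F=18.
Attach a triangular antiprism (V=6, E=12, F=8) along a 3-gon: merge 3 vertices and 3 edges, delete both glued faces → V=19, E=41, F=24.
Attach a 14-gonal bipyramid (V=16, E=42, F=28) along a 3-gon: merge 3 vertices and 3 edges, delete both glued faces → V=32, E=80, F=50.
Attach a triangular prism (V=6, E=9, F=5) along a 3-gon: merge 3 vertices and 3 edges, delete both glued faces → V=35, E=86, F=53.
Check: V − E + F = 35 − 86 + 53 = 2.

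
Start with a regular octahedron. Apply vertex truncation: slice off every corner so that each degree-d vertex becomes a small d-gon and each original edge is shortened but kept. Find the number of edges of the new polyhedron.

The base solid has V = 6, E = 12, F = 8.
Truncation replaces each original edge-end by a new vertex, so V′ = 2E = 24.
Each original edge survives, and each old vertex of degree d contributes d new edges; summing degrees gives Σd = 2E, so E′ = E + 2E = 3E = 36.
Each original face survives and each original vertex becomes one new face: F′ = F + V = 14.

36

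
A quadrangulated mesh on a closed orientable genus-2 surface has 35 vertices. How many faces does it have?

χ = 2 − 2·2 = -2, and every face is a square so 4F = 2E.
V − E + F = -2 with E = 4F/2 gives 35 − (4/2 − 1)·F = -2, so F = 37 and E = 74.

37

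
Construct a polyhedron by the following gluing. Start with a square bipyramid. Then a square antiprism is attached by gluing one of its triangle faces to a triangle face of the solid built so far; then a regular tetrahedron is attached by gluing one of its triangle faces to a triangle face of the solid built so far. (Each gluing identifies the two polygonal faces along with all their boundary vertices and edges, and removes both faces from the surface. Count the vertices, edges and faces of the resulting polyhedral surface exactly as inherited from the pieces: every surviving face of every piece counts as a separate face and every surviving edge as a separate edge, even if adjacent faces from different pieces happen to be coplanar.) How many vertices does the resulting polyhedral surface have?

12

A square bipyramid: V=6, E=12, F=8.
Attach a square antiprism (V=8, E=16, F=10) along a 3-gon: merge 3 vertices and 3 edges, delete both glued faces → V=11, E=25, F=16.
Attach a regular tetrahedron (V=4, E=6, F=4) along a 3-gon: merge 3 vertices and 3 edges, delete both glued faces → V=12, E=28, F=18.
Check: V − E + F = 12 − 28 + 18 = 2.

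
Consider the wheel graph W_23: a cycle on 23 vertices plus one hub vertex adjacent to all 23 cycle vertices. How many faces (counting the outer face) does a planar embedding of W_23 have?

24

W_23 has V = 23 + 1 = 24 vertices and E = 2·23 = 46 edges.
By Euler's formula F = 2 − V + E = 2 − 24 + 46 = 24.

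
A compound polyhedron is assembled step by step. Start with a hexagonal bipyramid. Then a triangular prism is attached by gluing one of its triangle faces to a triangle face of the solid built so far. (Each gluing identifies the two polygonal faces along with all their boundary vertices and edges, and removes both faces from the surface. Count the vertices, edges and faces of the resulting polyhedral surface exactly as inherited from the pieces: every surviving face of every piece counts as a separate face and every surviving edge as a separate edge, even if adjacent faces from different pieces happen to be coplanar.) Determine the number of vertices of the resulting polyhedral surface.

A hexagonal bipyramid: V=8, E=18, F=12.
Attach a triangular prism (V=6, E=9, F=5) along a 3-gon: merge 3 vertices and 3 edges, delete both glued faces → V=11, E=24, F=15.
Check: V − E + F = 11 − 24 + 15 = 2.

11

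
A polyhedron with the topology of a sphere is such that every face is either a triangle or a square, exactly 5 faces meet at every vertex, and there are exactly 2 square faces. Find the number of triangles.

Let x be the number of triangles; then F = 2 + x.
Edge–face incidences: 2E = 4·2 + 3·x = 8 + 3x.
Every vertex has degree 5, so 5V = 2E.
Euler: V − E + F = 2 ⇒ (2E)/5 − E + (2 + x) = 2.
Multiply by 10: 2·(2E) − 5·(2E) + 10·(2 + x) = 20, i.e. 20 + 10x − 3·(8 + 3x) = 20.
Collecting terms: x − 4 = 20, so x = 24.
Then 2E = 8 + 3·24 = 80, so E = 40, V = 2E/5 = 16, F = 2 + 24 = 26.

24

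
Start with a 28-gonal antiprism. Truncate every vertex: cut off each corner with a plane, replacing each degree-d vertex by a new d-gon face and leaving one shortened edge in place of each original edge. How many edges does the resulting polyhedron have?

The base solid has V = 56, E = 112, F = 58.
Truncation replaces each original edge-end by a new vertex, so V′ = 2E = 224.
Each original edge survives, and each old vertex of degree d contributes d new edges; summing degrees gives Σd = 2E, so E′ = E + 2E = 3E = 336.
Each original face survives and each original vertex becomes one new face: F′ = F + V = 114.

336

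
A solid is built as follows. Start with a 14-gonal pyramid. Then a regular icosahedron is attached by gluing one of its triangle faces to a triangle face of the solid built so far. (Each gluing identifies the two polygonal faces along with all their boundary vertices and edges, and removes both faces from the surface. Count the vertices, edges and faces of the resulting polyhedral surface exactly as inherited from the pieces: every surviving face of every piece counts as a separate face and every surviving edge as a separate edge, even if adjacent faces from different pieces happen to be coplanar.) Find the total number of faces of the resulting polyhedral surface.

33

A 14-gonal pyramid: V=15, E=28, F=15.
Attach a regular icosahedron (V=12, E=30, F=20) along a 3-gon: merge 3 vertices and 3 edges, delete both glued faces → V=24, E=55, F=33.
Check: V − E + F = 24 − 55 + 33 = 2.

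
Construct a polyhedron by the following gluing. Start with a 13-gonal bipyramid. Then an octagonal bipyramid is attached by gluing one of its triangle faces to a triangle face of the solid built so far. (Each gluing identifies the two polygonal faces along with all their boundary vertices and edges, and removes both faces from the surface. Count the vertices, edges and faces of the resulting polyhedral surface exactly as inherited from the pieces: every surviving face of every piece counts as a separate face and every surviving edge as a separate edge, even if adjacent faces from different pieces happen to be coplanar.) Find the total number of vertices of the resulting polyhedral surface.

A 13-gonal bipyramid: V=15, E=39, F=26.
Attach an octagonal bipyramid (V=10, E=24, F=16) along a 3-gon: merge 3 vertices and 3 edges, delete both glued faces → V=22, E=60, F=40.
Check: V − E + F = 22 − 60 + 40 = 2.

22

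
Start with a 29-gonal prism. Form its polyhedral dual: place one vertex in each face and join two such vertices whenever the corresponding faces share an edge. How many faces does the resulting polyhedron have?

58

The base solid has V = 58, E = 87, F = 31.
The dual swaps V and F and preserves E: V′ = F = 31, E′ = E = 87, F′ = V = 58.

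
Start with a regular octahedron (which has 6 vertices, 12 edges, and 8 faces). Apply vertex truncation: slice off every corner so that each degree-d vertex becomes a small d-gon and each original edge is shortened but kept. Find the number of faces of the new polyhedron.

14

Truncation replaces each original edge-end by a new vertex, so V′ = 2E = 24.
Each original edge survives, and each old vertex of degree d contributes d new edges; summing degrees gives Σd = 2E, so E′ = E + 2E = 3E = 36.
Each original face survives and each original vertex becomes one new face: F′ = F + V = 14.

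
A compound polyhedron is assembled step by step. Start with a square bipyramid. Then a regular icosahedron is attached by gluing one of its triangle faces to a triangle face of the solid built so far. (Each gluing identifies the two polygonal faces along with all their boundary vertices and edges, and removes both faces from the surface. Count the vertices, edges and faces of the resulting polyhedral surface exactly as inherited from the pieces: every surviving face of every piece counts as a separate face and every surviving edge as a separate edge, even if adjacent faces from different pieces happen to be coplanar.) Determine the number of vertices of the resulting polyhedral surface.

A square bipyramid: V=6, E=12, F=8.
Attach a regular icosahedron (V=12, E=30, F=20) along a 3-gon: merge 3 vertices and 3 edges, delete both glued faces → V=15, E=39, F=26.
Check: V − E + F = 15 − 39 + 26 = 2.

15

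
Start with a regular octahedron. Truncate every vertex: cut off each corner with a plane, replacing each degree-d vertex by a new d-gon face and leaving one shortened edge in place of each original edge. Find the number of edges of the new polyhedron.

The base solid has V = 6, E = 12, F = 8.
Truncation replaces each original edge-end by a new vertex, so V′ = 2E = 24.
Each original edge survives, and each old vertex of degree d contributes d new edges; summing degrees gives Σd = 2E, so E′ = E + 2E = 3E = 36.
Each original face survives and each original vertex becomes one new face: F′ = F + V = 14.

36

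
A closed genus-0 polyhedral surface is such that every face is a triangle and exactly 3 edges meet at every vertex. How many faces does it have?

4

Each face has 3 edges and each edge borders two faces, so 2E = 3F.
Each vertex has degree 3, so 3V = 2E and hence V = 3F/3.
Euler: V − E + F = 2 ⇒ (3F/3) − (3F/2) + F = 2.
Multiply by 6: (6 − 9 + 6)F = 12, i.e. 3F = 12.
So F = 4, E = 3·4/2 = 6, V = 3·4/3 = 4.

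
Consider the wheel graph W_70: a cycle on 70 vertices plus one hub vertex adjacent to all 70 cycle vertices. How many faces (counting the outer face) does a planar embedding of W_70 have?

W_70 has V = 70 + 1 = 71 vertices and E = 2·70 = 140 edges.
By Euler's formula F = 2 − V + E = 2 − 71 + 140 = 71.

71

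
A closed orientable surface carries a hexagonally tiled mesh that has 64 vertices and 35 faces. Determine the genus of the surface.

4

Every face is a hexagon, so 2E = 6·35 = 210, giving E = 105.
χ = V − E + F = 64 − 105 + 35 = -6.
For a closed orientable surface χ = 2 − 2g, so g = (2 − (-6))/2 = 4.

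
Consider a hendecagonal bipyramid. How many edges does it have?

A bipyramid over an n-gon has 2n triangular faces and n + 2 vertices: V = 11 + 2 = 13, E = 3·11 = 33, F = 2·11 = 22.

33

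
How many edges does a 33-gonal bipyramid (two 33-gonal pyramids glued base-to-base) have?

99

A bipyramid over an n-gon has 2n triangular faces and n + 2 vertices: V = 33 + 2 = 35, E = 3·33 = 99, F = 2·33 = 66.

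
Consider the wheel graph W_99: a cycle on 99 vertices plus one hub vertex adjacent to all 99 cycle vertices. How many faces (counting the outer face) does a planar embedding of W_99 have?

W_99 has V = 99 + 1 = 100 vertices and E = 2·99 = 198 edges.
By Euler's formula F = 2 − V + E = 2 − 100 + 198 = 100.

100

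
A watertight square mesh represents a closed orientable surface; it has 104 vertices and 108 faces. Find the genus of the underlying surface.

Every face is a square, so 2E = 4·108 = 432, giving E = 216.
χ = V − E + F = 104 − 216 + 108 = -4.
For a closed orientable surface χ = 2 − 2g, so g = (2 − (-4))/2 = 3.

3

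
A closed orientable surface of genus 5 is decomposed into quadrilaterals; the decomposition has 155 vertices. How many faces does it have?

163

χ = 2 − 2·5 = -8, and every face is a square so 4F = 2E.
V − E + F = -8 with E = 4F/2 gives 155 − (4/2 − 1)·F = -8, so F = 163 and E = 326.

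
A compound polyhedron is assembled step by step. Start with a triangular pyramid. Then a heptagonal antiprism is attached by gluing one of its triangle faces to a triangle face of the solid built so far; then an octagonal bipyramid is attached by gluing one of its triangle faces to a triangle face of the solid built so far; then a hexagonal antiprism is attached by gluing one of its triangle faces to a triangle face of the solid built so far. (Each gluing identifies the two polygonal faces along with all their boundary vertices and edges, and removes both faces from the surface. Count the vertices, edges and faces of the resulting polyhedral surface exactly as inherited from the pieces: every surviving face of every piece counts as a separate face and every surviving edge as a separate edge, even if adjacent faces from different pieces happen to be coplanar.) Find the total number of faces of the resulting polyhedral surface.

A triangular pyramid: V=4, E=6, F=4.
Attach a heptagonal antiprism (V=14, E=28, F=16) along a 3-gon: merge 3 vertices and 3 edges, delete both glued faces → V=15, E=31, F=18.
Attach an octagonal bipyramid (V=10, E=24, F=16) along a 3-gon: merge 3 vertices and 3 edges, delete both glued faces → V=22, E=52, F=32.
Attach a hexagonal antiprism (V=12, E=24, F=14) along a 3-gon: merge 3 vertices and 3 edges, delete both glued faces → V=31, E=73, F=44.
Check: V − E + F = 31 − 73 + 44 = 2.

44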